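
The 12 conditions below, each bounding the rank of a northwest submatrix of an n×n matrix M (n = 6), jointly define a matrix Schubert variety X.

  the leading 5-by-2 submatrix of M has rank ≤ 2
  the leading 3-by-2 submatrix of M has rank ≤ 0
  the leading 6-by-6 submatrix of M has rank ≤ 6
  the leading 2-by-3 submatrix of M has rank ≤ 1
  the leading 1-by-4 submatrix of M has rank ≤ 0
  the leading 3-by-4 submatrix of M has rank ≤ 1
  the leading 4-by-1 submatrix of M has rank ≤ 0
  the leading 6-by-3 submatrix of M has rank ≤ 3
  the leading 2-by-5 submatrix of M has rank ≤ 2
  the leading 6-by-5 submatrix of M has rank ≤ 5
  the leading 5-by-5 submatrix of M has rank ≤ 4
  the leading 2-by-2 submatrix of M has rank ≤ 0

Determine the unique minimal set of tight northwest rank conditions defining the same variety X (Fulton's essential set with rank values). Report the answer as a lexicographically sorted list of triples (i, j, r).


Propagating the 12 rank bounds to every northwest block:

  i=1: 0 | 0 | 0 | 0 | 1 | 1
  i=2: 0 | 0 | 1 | 1 | 2 | 2
  i=3: 0 | 0 | 1 | 1 | 2 | 3
  i=4: 0 | 1 | 2 | 2 | 3 | 4
  i=5: 1 | 2 | 3 | 3 | 4 | 5
  i=6: 1 | 2 | 3 | 4 | 5 | 6

giving w = (5, 3, 6, 2, 1, 4) via Δ²R.

ℓ(w)=10; the 4 essential cells (i,j,r):

[(1, 4, 0), (3, 2, 0), (3, 4, 1), (4, 1, 0)]


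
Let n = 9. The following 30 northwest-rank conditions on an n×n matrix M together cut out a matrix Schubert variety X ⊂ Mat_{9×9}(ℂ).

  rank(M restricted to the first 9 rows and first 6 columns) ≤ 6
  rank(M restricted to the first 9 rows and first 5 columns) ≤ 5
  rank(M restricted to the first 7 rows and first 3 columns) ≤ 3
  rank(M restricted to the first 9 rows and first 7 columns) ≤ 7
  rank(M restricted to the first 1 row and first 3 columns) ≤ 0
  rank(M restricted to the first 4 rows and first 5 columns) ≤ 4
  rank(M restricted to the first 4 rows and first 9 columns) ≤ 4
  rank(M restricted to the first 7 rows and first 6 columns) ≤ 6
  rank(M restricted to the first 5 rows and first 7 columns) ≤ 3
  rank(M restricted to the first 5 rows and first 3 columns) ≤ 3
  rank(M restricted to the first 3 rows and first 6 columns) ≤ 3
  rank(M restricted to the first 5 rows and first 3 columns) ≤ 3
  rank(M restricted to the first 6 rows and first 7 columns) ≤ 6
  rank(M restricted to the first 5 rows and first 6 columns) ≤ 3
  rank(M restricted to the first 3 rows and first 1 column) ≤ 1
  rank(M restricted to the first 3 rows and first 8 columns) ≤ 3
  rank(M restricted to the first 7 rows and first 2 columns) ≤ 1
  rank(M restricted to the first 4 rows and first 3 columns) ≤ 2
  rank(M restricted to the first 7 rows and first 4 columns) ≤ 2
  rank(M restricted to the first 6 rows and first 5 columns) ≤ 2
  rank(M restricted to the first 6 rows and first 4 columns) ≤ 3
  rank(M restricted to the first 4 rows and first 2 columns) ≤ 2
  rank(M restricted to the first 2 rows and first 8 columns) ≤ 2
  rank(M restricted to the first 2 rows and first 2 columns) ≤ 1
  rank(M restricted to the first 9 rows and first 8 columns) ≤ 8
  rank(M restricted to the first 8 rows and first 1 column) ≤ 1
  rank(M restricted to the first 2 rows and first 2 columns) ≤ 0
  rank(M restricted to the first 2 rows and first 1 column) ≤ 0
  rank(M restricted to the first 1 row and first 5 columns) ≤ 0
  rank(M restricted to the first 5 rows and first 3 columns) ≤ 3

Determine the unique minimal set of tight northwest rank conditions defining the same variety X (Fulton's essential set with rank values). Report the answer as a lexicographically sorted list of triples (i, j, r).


Rank table r_w(9×9) implied by the 30 constraints:

  row 1: 0, 0, 0, 0, 0, 1, 1, 1, 1
  row 2: 0, 0, 1, 1, 1, 2, 2, 2, 2
  row 3: 1, 1, 2, 2, 2, 3, 3, 3, 3
  row 4: 1, 1, 2, 2, 2, 3, 3, 4, 4
  row 5: 1, 1, 2, 2, 2, 3, 3, 4, 5
  row 6: 1, 1, 2, 2, 2, 3, 4, 5, 6
  row 7: 1, 1, 2, 2, 3, 4, 5, 6, 7
  row 8: 1, 2, 3, 3, 4, 5, 6, 7, 8
  row 9: 1, 2, 3, 4, 5, 6, 7, 8, 9

giving w = (6, 3, 1, 8, 9, 7, 5, 2, 4) via Δ²R.

D(w) has 20 cells with 6 SE-corners; essential set:

[(1, 5, 0), (2, 2, 0), (5, 7, 3), (6, 5, 2), (7, 2, 1), (7, 4, 2)]


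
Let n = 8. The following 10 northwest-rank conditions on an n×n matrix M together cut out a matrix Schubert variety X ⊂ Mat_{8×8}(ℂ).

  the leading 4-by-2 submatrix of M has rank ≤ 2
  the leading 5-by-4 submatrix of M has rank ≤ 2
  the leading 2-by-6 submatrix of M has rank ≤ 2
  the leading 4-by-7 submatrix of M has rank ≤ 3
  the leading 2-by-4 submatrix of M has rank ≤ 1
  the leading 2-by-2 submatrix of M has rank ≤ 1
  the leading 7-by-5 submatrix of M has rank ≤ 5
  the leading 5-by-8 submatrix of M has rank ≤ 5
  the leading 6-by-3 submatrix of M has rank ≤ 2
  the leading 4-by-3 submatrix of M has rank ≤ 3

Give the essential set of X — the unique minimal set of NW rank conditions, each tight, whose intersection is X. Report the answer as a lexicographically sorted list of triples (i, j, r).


Computing R[i][j] = min implied NW-rank bound (n=8, 10 conditions):

  R[1]: 1, 1, 1, 1, 1, 1, 1, 1
  R[2]: 1, 1, 1, 1, 2, 2, 2, 2
  R[3]: 1, 2, 2, 2, 3, 3, 3, 3
  R[4]: 1, 2, 2, 2, 3, 3, 3, 4
  R[5]: 1, 2, 2, 2, 3, 4, 4, 5
  R[6]: 1, 2, 2, 3, 4, 5, 5, 6
  R[7]: 1, 2, 3, 4, 5, 6, 6, 7
  R[8]: 1, 2, 3, 4, 5, 6, 7, 8

second differences of R give the permutation w = (1, 5, 2, 8, 6, 4, 3, 7).

Rothe diagram D(w) (10 cells), 4 SE-corners (essential conditions):

[(2, 4, 1), (4, 7, 3), (5, 4, 2), (6, 3, 2)]


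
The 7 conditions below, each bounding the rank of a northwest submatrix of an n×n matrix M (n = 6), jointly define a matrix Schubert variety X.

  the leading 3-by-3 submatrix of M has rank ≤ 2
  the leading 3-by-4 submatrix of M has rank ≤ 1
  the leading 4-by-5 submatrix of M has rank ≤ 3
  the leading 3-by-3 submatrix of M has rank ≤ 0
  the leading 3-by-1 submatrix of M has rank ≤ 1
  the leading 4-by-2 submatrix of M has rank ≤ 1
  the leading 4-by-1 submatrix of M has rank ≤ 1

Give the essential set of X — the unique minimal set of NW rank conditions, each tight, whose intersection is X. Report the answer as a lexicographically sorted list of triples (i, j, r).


Rank table r_w(6×6) implied by the 7 constraints:

  i=1: 0, 0, 0, 1, 1, 1
  i=2: 0, 0, 0, 1, 2, 2
  i=3: 0, 0, 0, 1, 2, 3
  i=4: 1, 1, 1, 2, 3, 4
  i=5: 1, 2, 2, 3, 4, 5
  i=6: 1, 2, 3, 4, 5, 6

the unique w with this rank table is (4, 5, 6, 1, 2, 3).

D(w) has 9 cells with 1 SE-corner; essential set:

[(3, 3, 0)]


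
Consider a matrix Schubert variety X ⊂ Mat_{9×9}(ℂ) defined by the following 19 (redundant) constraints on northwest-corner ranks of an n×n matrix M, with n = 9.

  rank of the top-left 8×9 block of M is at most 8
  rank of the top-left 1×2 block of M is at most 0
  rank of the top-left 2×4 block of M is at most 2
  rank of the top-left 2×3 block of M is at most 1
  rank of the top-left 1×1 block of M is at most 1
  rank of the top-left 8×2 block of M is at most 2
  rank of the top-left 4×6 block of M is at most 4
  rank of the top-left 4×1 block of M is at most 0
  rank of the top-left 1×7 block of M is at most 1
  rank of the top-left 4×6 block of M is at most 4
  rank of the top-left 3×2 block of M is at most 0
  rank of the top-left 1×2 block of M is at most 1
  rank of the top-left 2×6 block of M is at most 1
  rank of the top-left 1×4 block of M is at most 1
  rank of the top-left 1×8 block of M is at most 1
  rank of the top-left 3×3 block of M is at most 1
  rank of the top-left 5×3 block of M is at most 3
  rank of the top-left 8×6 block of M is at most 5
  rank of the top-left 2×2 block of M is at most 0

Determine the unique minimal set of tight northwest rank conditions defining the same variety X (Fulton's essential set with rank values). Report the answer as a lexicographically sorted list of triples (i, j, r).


Computing R[i][j] = min implied NW-rank bound (n=9, 19 conditions):

  row 1: 0  0  1  1  1  1  1  1  1
  row 2: 0  0  1  1  1  1  2  2  2
  row 3: 0  0  1  2  2  2  3  3  3
  row 4: 0  1  2  3  3  3  4  4  4
  row 5: 1  2  3  4  4  4  5  5  5
  row 6: 1  2  3  4  5  5  6  6  6
  row 7: 1  2  3  4  5  5  6  7  7
  row 8: 1  2  3  4  5  5  6  7  8
  row 9: 1  2  3  4  5  6  7  8  9

hence w(1..9) = (3, 7, 4, 2, 1, 5, 8, 9, 6).

4 SE-corners of the 12-cell Rothe diagram give Ess(w):

[(2, 6, 1), (3, 2, 0), (4, 1, 0), (8, 6, 5)]


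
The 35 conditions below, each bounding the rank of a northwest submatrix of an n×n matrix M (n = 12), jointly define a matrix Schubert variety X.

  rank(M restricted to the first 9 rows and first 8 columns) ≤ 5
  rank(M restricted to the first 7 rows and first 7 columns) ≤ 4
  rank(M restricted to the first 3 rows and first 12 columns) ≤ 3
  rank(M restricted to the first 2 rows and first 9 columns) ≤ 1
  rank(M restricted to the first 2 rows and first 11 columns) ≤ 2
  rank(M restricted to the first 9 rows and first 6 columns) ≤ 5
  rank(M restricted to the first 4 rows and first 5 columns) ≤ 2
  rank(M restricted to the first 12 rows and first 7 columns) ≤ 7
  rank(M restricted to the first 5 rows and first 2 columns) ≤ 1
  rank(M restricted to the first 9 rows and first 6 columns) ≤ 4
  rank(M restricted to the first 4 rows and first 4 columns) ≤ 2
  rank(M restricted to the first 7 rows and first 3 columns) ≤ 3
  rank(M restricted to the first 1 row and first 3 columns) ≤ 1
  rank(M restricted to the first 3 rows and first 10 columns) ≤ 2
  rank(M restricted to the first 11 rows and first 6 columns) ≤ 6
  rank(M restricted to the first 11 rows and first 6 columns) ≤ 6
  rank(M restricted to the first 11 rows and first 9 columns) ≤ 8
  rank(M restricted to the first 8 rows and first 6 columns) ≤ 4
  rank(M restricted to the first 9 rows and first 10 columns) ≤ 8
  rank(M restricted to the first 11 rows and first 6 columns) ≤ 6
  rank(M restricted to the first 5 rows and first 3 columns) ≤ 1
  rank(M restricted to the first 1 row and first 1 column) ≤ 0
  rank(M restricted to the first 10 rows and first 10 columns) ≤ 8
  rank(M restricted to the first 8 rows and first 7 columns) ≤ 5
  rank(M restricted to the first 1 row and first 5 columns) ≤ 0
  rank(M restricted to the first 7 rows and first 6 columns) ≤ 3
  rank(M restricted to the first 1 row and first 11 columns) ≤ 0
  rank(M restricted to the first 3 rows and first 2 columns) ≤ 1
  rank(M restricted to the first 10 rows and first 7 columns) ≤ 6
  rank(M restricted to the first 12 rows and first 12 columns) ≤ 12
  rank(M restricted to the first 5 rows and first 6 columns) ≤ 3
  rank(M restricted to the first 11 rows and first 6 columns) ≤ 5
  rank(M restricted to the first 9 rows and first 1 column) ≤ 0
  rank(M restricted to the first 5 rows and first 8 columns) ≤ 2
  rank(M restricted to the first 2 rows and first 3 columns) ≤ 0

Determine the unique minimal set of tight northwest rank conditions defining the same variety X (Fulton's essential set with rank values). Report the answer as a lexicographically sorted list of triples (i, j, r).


Propagating the 35 rank bounds to every northwest block:

  row 1: 0 0 0 0 0 0 0 0 0 0 0 1
  row 2: 0 0 0 1 1 1 1 1 1 1 1 2
  row 3: 0 1 1 2 2 2 2 2 2 2 2 3
  row 4: 0 1 1 2 2 2 2 2 3 3 3 4
  row 5: 0 1 1 2 2 2 2 2 3 4 4 5
  row 6: 0 1 2 3 3 3 3 3 4 5 5 6
  row 7: 0 1 2 3 3 3 4 4 5 6 6 7
  row 8: 0 1 2 3 4 4 5 5 6 7 7 8
  row 9: 0 1 2 3 4 4 5 5 6 7 8 9
  row 10: 1 2 3 4 5 5 6 6 7 8 9 10
  row 11: 1 2 3 4 5 5 6 7 8 9 10 11
  row 12: 1 2 3 4 5 6 7 8 9 10 11 12

the unique w with this rank table is (12, 4, 2, 9, 10, 3, 7, 5, 11, 1, 8, 6).

D(w) has 36 cells with 9 SE-corners; essential set:

[(1, 11, 0), (2, 3, 0), (5, 3, 1), (5, 8, 2), (7, 6, 3), (9, 1, 0), (9, 6, 4), (9, 8, 5), (11, 6, 5)]


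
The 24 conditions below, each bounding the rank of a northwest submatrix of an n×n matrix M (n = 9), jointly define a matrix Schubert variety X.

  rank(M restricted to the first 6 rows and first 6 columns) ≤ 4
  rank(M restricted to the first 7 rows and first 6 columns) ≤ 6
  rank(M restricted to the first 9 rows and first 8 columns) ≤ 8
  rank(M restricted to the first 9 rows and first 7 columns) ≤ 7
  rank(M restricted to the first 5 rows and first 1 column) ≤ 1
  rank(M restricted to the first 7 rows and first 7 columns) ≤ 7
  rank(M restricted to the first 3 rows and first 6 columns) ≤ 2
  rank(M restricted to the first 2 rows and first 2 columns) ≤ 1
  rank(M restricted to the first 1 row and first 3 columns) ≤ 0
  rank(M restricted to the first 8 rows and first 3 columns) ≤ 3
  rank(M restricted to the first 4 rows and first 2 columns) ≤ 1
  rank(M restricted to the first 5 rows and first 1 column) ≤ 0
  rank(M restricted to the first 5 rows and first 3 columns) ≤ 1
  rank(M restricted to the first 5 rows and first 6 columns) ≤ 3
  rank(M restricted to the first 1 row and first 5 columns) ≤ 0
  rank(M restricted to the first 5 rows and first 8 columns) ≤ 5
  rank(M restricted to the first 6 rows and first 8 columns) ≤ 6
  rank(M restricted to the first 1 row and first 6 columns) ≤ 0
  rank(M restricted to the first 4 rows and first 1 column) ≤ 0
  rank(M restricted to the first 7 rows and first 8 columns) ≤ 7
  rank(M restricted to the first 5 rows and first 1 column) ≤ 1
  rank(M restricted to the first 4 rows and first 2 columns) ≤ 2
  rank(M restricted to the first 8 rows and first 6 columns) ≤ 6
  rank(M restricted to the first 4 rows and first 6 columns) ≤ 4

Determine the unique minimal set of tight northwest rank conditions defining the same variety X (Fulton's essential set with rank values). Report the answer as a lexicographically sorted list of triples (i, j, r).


The tightest implied rank at each (i,j), from the 24 conditions:

  R[1]: 0 | 0 | 0 | 0 | 0 | 0 | 1 | 1 | 1
  R[2]: 0 | 1 | 1 | 1 | 1 | 1 | 2 | 2 | 2
  R[3]: 0 | 1 | 1 | 2 | 2 | 2 | 3 | 3 | 3
  R[4]: 0 | 1 | 1 | 2 | 3 | 3 | 4 | 4 | 4
  R[5]: 0 | 1 | 1 | 2 | 3 | 3 | 4 | 5 | 5
  R[6]: 1 | 2 | 2 | 3 | 4 | 4 | 5 | 6 | 6
  R[7]: 1 | 2 | 3 | 4 | 5 | 5 | 6 | 7 | 7
  R[8]: 1 | 2 | 3 | 4 | 5 | 6 | 7 | 8 | 8
  R[9]: 1 | 2 | 3 | 4 | 5 | 6 | 7 | 8 | 9

giving w = (7, 2, 4, 5, 8, 1, 3, 6, 9) via Δ²R.

ℓ(w)=14; the 4 essential cells (i,j,r):

[(1, 6, 0), (5, 1, 0), (5, 3, 1), (5, 6, 3)]


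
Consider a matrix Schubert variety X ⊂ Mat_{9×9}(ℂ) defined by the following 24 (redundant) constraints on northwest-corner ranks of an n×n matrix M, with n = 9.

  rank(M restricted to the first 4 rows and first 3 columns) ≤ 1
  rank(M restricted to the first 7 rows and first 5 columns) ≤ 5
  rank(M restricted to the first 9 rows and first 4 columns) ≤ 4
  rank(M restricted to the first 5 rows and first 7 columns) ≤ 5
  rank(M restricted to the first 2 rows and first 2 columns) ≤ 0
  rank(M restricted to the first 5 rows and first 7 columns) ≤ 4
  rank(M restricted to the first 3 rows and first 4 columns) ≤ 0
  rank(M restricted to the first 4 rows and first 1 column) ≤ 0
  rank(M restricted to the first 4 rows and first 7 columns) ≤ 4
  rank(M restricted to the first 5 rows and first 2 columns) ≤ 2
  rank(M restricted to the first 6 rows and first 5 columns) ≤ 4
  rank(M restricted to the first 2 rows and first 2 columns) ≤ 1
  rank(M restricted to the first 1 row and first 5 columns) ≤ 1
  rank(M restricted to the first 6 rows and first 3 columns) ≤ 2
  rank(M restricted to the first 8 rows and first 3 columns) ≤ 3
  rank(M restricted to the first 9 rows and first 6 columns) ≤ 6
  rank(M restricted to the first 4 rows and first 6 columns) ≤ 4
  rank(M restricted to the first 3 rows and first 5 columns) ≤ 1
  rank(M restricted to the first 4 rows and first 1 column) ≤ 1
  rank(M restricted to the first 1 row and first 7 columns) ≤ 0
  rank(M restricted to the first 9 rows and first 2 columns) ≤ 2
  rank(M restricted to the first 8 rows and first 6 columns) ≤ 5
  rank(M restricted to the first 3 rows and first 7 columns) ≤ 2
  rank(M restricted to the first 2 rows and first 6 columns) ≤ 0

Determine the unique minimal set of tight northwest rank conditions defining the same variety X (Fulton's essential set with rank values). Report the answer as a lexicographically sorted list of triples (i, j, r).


Computing R[i][j] = min implied NW-rank bound (n=9, 24 conditions):

  row 1: 0  0  0  0  0  0  0  1  1
  row 2: 0  0  0  0  0  0  1  2  2
  row 3: 0  0  0  0  1  1  2  3  3
  row 4: 0  1  1  1  2  2  3  4  4
  row 5: 1  2  2  2  3  3  4  5  5
  row 6: 1  2  2  3  4  4  5  6  6
  row 7: 1  2  3  4  5  5  6  7  7
  row 8: 1  2  3  4  5  5  6  7  8
  row 9: 1  2  3  4  5  6  7  8  9

hence w(1..9) = (8, 7, 5, 2, 1, 4, 3, 9, 6).

D(w) has 20 cells with 6 SE-corners; essential set:

[(1, 7, 0), (2, 6, 0), (3, 4, 0), (4, 1, 0), (6, 3, 2), (8, 6, 5)]


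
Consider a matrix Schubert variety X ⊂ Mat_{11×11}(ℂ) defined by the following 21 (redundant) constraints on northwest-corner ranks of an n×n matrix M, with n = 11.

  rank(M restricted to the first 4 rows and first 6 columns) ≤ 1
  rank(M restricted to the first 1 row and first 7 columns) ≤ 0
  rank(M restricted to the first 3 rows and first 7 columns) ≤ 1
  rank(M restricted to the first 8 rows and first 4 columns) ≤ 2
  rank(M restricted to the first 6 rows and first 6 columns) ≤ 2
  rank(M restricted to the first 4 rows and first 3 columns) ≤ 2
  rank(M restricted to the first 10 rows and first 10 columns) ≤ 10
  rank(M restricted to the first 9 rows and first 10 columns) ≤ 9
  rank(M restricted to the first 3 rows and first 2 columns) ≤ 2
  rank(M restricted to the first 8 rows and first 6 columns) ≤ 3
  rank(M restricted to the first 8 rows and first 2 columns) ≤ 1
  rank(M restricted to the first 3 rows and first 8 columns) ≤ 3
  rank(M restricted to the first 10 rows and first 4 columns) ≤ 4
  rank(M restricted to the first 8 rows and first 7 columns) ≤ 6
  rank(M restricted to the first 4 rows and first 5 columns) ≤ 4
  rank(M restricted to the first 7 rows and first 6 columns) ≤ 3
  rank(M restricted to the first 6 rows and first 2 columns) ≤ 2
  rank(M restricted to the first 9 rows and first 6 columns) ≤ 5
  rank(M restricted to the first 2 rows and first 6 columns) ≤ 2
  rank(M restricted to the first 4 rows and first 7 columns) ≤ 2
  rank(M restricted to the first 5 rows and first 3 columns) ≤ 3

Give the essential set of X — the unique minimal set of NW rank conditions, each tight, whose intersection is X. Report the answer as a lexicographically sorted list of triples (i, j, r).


Propagating the 21 rank bounds to every northwest block:

  0  0  0  0  0  0  0  1  1  1  1
  1  1  1  1  1  1  1  2  2  2  2
  1  1  1  1  1  1  1  2  3  3  3
  1  1  1  1  1  1  2  3  4  4  4
  1  1  2  2  2  2  3  4  5  5  5
  1  1  2  2  2  2  3  4  5  6  6
  1  1  2  2  3  3  4  5  6  7  7
  1  1  2  2  3  3  4  5  6  7  8
  1  2  3  3  4  4  5  6  7  8  9
  1  2  3  4  5  5  6  7  8  9  10
  1  2  3  4  5  6  7  8  9  10  11

hence w(1..11) = (8, 1, 9, 7, 3, 10, 5, 11, 2, 4, 6).

|D(w)|=28, |Ess(w)|=7:

[(1, 7, 0), (3, 7, 1), (4, 6, 1), (6, 6, 2), (8, 2, 1), (8, 4, 2), (8, 6, 3)]


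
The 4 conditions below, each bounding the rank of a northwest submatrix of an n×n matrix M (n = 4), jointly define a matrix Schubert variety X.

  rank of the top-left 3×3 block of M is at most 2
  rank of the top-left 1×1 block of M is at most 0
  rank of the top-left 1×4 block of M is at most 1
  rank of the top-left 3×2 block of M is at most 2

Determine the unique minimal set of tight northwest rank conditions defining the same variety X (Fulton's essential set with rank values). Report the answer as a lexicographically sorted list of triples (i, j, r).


The tightest implied rank at each (i,j), from the 4 conditions:

  i=1: 0, 1, 1, 1
  i=2: 1, 2, 2, 2
  i=3: 1, 2, 2, 3
  i=4: 1, 2, 3, 4

reading off 1-entries of Δ²R: w = (2, 1, 4, 3).

D(w) has 2 cells with 2 SE-corners; essential set:

[(1, 1, 0), (3, 3, 2)]


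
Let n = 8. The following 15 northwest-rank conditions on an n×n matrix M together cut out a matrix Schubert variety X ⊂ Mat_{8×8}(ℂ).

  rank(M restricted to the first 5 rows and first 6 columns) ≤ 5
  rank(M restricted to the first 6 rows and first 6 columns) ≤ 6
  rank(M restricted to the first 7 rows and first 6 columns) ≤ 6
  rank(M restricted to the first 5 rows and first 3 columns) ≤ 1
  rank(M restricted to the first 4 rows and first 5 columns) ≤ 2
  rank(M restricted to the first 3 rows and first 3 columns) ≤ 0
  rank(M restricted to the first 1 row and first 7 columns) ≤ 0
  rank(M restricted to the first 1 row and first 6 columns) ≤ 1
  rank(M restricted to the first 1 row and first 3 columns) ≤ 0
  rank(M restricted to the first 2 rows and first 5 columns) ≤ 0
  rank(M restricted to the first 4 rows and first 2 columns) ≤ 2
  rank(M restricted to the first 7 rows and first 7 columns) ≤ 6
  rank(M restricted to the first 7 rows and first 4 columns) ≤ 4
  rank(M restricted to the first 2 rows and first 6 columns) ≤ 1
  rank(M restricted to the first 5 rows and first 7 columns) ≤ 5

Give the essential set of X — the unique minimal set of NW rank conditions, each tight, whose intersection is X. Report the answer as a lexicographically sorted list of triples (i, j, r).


The tightest implied rank at each (i,j), from the 15 conditions:

  i=1: 0, 0, 0, 0, 0, 0, 0, 1
  i=2: 0, 0, 0, 0, 0, 1, 1, 2
  i=3: 0, 0, 0, 1, 1, 2, 2, 3
  i=4: 1, 1, 1, 2, 2, 3, 3, 4
  i=5: 1, 1, 1, 2, 3, 4, 4, 5
  i=6: 1, 2, 2, 3, 4, 5, 5, 6
  i=7: 1, 2, 3, 4, 5, 6, 6, 7
  i=8: 1, 2, 3, 4, 5, 6, 7, 8

reading off 1-entries of Δ²R: w = (8, 6, 4, 1, 5, 2, 3, 7).

|D(w)|=17, |Ess(w)|=4:

[(1, 7, 0), (2, 5, 0), (3, 3, 0), (5, 3, 1)]


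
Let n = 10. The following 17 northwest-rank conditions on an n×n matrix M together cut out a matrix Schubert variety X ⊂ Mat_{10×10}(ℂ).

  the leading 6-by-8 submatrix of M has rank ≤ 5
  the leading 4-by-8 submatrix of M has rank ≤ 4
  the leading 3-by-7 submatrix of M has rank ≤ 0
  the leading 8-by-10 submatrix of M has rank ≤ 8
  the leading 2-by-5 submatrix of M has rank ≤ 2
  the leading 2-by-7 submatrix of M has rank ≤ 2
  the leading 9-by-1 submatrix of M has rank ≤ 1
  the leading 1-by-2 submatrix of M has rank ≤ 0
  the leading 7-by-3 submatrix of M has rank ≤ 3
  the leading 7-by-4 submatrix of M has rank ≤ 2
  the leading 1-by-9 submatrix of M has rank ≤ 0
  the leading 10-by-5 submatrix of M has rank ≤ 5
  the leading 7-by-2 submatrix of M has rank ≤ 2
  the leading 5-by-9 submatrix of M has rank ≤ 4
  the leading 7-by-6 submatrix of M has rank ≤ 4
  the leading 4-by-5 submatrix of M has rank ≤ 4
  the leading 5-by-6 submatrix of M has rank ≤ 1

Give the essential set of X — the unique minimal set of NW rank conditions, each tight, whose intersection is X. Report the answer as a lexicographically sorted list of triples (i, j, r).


Reconstructing r_w from the 17 given conditions:

  row 1: 0 | 0 | 0 | 0 | 0 | 0 | 0 | 0 | 0 | 1
  row 2: 0 | 0 | 0 | 0 | 0 | 0 | 0 | 1 | 1 | 2
  row 3: 0 | 0 | 0 | 0 | 0 | 0 | 0 | 1 | 2 | 3
  row 4: 1 | 1 | 1 | 1 | 1 | 1 | 1 | 2 | 3 | 4
  row 5: 1 | 1 | 1 | 1 | 1 | 1 | 2 | 3 | 4 | 5
  row 6: 1 | 2 | 2 | 2 | 2 | 2 | 3 | 4 | 5 | 6
  row 7: 1 | 2 | 2 | 2 | 3 | 3 | 4 | 5 | 6 | 7
  row 8: 1 | 2 | 3 | 3 | 4 | 4 | 5 | 6 | 7 | 8
  row 9: 1 | 2 | 3 | 4 | 5 | 5 | 6 | 7 | 8 | 9
  row 10: 1 | 2 | 3 | 4 | 5 | 6 | 7 | 8 | 9 | 10

so w = (10, 8, 9, 1, 7, 2, 5, 3, 4, 6).

4 SE-corners of the 30-cell Rothe diagram give Ess(w):

[(1, 9, 0), (3, 7, 0), (5, 6, 1), (7, 4, 2)]


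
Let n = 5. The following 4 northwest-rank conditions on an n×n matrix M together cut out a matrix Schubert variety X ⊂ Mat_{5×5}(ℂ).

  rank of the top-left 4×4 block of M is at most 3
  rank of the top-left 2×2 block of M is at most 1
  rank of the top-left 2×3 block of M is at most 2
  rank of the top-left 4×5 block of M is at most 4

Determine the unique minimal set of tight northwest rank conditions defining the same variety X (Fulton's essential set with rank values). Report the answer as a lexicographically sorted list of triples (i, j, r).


The tightest implied rank at each (i,j), from the 4 conditions:

  i=1: 1, 1, 1, 1, 1
  i=2: 1, 1, 2, 2, 2
  i=3: 1, 2, 3, 3, 3
  i=4: 1, 2, 3, 3, 4
  i=5: 1, 2, 3, 4, 5

the unique w with this rank table is (1, 3, 2, 5, 4).

Rothe diagram D(w) (2 cells), 2 SE-corners (essential conditions):

[(2, 2, 1), (4, 4, 3)]


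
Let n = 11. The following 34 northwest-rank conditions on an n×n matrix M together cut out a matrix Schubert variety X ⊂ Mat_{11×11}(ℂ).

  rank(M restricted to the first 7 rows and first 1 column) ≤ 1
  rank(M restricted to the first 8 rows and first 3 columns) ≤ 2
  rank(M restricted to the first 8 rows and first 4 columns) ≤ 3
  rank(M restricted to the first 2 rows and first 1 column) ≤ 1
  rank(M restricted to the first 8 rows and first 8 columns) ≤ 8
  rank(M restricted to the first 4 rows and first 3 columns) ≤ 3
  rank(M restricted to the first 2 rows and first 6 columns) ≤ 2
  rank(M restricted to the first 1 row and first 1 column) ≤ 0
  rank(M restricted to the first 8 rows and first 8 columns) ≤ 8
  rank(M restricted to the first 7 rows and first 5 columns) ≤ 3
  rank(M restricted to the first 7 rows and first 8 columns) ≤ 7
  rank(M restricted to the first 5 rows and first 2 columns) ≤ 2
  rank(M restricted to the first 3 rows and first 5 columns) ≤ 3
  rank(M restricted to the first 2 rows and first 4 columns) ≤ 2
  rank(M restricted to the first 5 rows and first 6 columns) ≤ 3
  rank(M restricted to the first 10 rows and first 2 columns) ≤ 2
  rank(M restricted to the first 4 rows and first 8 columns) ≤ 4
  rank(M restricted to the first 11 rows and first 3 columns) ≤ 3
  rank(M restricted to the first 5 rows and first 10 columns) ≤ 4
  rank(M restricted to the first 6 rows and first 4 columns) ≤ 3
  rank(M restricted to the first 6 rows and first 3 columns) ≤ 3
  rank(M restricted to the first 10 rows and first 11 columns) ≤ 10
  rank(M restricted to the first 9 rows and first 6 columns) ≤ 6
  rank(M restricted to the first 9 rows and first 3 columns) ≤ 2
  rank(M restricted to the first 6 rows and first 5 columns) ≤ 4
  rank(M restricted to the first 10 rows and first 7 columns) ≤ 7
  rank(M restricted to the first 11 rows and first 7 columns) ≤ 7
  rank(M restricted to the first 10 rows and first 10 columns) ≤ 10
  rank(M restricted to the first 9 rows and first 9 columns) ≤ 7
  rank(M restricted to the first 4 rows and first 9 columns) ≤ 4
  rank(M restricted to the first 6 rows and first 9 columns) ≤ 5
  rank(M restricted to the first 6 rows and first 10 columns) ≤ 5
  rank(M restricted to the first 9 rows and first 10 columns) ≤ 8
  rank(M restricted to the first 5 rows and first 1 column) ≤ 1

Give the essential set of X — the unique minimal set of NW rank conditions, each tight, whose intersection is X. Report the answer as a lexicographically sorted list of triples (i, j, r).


The tightest implied rank at each (i,j), from the 34 conditions:

  row 1: 0  1  1  1  1  1  1  1  1  1  1
  row 2: 1  2  2  2  2  2  2  2  2  2  2
  row 3: 1  2  2  3  3  3  3  3  3  3  3
  row 4: 1  2  2  3  3  3  4  4  4  4  4
  row 5: 1  2  2  3  3  3  4  4  4  4  5
  row 6: 1  2  2  3  3  4  5  5  5  5  6
  row 7: 1  2  2  3  3  4  5  6  6  6  7
  row 8: 1  2  2  3  4  5  6  7  7  7  8
  row 9: 1  2  2  3  4  5  6  7  7  8  9
  row 10: 1  2  3  4  5  6  7  8  8  9  10
  row 11: 1  2  3  4  5  6  7  8  9  10  11

reading off 1-entries of Δ²R: w = (2, 1, 4, 7, 11, 6, 8, 5, 10, 3, 9).

Fulton essential set (6 of the 18 Rothe cells):

[(1, 1, 0), (5, 6, 3), (5, 10, 4), (7, 5, 3), (9, 3, 2), (9, 9, 7)]


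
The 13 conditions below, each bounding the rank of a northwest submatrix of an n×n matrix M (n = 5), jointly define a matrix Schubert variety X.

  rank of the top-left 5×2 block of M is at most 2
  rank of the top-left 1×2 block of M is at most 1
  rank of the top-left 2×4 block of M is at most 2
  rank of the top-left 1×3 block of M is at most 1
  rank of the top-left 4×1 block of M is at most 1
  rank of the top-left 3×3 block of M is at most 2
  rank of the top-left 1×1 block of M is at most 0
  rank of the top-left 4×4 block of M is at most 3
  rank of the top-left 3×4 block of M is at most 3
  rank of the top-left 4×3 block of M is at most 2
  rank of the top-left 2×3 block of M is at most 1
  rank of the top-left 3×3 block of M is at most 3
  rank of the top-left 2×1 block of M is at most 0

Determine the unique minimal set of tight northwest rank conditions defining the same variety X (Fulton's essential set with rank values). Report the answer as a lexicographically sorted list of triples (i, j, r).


Reconstructing r_w from the 13 given conditions:

  0 1 1 1 1
  0 1 1 2 2
  1 2 2 3 3
  1 2 2 3 4
  1 2 3 4 5

the unique w with this rank table is (2, 4, 1, 5, 3).

|D(w)|=4, |Ess(w)|=3:

[(2, 1, 0), (2, 3, 1), (4, 3, 2)]


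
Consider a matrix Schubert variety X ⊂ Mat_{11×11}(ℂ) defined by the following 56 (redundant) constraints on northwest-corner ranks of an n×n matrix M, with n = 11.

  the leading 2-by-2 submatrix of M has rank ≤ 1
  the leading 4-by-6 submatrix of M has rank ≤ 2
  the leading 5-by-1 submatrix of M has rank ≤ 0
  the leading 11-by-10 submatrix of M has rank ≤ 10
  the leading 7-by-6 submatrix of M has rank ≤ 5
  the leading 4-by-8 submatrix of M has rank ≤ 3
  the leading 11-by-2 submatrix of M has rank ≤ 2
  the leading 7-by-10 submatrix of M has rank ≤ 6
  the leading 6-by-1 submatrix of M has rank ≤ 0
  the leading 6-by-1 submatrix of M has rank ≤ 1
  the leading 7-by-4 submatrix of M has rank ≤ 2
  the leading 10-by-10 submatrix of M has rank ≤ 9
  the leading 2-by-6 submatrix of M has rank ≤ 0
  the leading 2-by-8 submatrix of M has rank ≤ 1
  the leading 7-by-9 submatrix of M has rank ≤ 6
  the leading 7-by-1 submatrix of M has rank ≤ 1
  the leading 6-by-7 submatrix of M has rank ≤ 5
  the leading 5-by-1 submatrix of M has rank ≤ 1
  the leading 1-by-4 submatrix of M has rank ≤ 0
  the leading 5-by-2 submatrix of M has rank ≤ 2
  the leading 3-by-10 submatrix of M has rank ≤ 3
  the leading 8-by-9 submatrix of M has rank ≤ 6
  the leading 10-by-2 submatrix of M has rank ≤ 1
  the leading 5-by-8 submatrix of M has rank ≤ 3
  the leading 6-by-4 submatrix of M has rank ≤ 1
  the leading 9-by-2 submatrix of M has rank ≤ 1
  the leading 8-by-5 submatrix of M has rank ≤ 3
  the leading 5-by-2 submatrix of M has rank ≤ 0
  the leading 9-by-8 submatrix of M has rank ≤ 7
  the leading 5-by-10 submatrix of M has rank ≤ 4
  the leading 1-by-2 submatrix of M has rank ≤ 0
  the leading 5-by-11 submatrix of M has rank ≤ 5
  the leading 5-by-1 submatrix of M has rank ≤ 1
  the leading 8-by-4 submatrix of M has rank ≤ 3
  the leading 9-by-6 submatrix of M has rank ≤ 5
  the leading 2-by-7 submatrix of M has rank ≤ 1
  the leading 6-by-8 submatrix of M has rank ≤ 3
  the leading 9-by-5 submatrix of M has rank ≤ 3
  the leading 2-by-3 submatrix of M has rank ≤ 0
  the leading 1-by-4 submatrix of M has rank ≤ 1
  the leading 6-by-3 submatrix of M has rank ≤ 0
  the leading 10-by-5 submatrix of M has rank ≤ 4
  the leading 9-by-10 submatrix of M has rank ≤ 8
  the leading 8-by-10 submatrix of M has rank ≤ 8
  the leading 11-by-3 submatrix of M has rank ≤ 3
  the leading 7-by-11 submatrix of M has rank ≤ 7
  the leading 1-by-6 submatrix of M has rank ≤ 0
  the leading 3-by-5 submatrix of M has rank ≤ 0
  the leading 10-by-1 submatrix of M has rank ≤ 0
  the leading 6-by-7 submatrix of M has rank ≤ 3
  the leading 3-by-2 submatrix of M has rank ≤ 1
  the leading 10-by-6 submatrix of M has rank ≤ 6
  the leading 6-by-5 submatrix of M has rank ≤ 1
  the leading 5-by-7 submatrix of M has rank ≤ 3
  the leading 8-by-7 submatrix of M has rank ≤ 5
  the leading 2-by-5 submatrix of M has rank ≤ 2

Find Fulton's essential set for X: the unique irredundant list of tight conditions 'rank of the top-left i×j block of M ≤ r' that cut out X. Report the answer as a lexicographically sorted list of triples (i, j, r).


The tightest implied rank at each (i,j), from the 56 conditions:

  0 0 0 0 0 0 1 1 1 1 1
  0 0 0 0 0 0 1 1 2 2 2
  0 0 0 0 0 1 2 2 3 3 3
  0 0 0 1 1 2 3 3 4 4 4
  0 0 0 1 1 2 3 3 4 4 5
  0 0 0 1 1 2 3 3 4 5 6
  0 1 1 2 2 3 4 4 5 6 7
  0 1 2 3 3 4 5 5 6 7 8
  0 1 2 3 3 4 5 6 7 8 9
  0 1 2 3 4 5 6 7 8 9 10
  1 2 3 4 5 6 7 8 9 10 11

reading off 1-entries of Δ²R: w = (7, 9, 6, 4, 11, 10, 2, 3, 8, 5, 1).

Fulton essential set (9 of the 37 Rothe cells):

[(2, 6, 0), (2, 8, 1), (3, 5, 0), (5, 10, 4), (6, 3, 0), (6, 5, 1), (6, 8, 3), (9, 5, 3), (10, 1, 0)]


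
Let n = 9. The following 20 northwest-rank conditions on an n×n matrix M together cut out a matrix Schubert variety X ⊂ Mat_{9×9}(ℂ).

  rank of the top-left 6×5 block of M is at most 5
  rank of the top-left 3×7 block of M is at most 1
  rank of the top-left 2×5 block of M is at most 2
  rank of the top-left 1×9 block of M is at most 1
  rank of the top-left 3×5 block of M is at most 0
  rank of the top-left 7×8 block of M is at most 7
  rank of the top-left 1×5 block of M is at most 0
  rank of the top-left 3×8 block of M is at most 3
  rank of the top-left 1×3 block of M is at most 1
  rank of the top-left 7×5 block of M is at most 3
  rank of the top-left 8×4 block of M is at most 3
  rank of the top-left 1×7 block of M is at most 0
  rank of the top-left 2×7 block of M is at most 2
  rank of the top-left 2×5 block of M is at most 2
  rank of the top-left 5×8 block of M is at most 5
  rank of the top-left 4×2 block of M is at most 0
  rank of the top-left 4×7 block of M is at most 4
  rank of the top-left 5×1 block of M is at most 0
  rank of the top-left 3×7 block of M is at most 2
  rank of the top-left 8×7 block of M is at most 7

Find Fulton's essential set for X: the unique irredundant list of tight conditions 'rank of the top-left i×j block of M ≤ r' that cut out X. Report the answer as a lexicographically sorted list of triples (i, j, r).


Computing R[i][j] = min implied NW-rank bound (n=9, 20 conditions):

  R[1]: 0 | 0 | 0 | 0 | 0 | 0 | 0 | 1 | 1
  R[2]: 0 | 0 | 0 | 0 | 0 | 1 | 1 | 2 | 2
  R[3]: 0 | 0 | 0 | 0 | 0 | 1 | 1 | 2 | 3
  R[4]: 0 | 0 | 1 | 1 | 1 | 2 | 2 | 3 | 4
  R[5]: 0 | 1 | 2 | 2 | 2 | 3 | 3 | 4 | 5
  R[6]: 1 | 2 | 3 | 3 | 3 | 4 | 4 | 5 | 6
  R[7]: 1 | 2 | 3 | 3 | 3 | 4 | 5 | 6 | 7
  R[8]: 1 | 2 | 3 | 3 | 4 | 5 | 6 | 7 | 8
  R[9]: 1 | 2 | 3 | 4 | 5 | 6 | 7 | 8 | 9

hence w(1..9) = (8, 6, 9, 3, 2, 1, 7, 5, 4).

Rothe diagram D(w) (24 cells), 7 SE-corners (essential conditions):

[(1, 7, 0), (3, 5, 0), (3, 7, 1), (4, 2, 0), (5, 1, 0), (7, 5, 3), (8, 4, 3)]


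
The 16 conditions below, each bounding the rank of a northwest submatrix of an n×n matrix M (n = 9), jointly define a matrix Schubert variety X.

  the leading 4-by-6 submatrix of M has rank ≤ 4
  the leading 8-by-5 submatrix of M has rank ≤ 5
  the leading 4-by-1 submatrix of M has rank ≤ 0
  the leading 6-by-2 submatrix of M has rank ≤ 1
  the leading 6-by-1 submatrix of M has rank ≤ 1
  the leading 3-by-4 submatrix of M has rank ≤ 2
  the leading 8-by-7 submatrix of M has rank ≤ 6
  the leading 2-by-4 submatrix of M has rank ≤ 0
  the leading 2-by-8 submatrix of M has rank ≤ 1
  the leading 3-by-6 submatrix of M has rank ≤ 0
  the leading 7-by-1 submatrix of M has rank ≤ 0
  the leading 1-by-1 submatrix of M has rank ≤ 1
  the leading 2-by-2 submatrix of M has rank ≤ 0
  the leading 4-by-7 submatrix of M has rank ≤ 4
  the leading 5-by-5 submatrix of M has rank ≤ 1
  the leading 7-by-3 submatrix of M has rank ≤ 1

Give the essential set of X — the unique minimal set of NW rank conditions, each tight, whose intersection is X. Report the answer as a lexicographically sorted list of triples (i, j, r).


Recovering R(i,j) via the rank-extension bound from the 16 conditions:

  row 1: 0  0  0  0  0  0  1  1  1
  row 2: 0  0  0  0  0  0  1  1  2
  row 3: 0  0  0  0  0  0  1  2  3
  row 4: 0  1  1  1  1  1  2  3  4
  row 5: 0  1  1  1  1  2  3  4  5
  row 6: 0  1  1  2  2  3  4  5  6
  row 7: 0  1  1  2  3  4  5  6  7
  row 8: 1  2  2  3  4  5  6  7  8
  row 9: 1  2  3  4  5  6  7  8  9

the unique w with this rank table is (7, 9, 8, 2, 6, 4, 5, 1, 3).

Fulton essential set (5 of the 28 Rothe cells):

[(2, 8, 1), (3, 6, 0), (5, 5, 1), (7, 1, 0), (7, 3, 1)]


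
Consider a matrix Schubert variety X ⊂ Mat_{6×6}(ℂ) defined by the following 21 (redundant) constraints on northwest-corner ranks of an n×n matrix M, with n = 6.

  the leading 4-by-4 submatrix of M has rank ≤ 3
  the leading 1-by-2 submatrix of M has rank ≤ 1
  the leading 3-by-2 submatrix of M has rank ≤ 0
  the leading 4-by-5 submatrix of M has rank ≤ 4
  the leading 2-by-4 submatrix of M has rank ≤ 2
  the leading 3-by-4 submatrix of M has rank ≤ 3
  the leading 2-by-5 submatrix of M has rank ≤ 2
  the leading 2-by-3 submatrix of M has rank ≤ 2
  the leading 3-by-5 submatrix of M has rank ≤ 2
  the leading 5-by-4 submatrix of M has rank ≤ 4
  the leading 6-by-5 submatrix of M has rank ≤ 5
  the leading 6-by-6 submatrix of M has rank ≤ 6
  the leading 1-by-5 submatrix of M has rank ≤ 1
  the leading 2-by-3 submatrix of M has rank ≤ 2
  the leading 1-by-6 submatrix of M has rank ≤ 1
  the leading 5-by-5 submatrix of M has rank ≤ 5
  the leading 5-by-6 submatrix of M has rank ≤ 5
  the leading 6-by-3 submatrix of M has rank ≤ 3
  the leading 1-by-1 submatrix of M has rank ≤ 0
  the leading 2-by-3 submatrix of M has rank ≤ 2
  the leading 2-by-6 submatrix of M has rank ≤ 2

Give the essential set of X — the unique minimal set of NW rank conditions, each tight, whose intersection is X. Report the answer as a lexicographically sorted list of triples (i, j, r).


Propagating the 21 rank bounds to every northwest block:

  0 | 0 | 1 | 1 | 1 | 1
  0 | 0 | 1 | 2 | 2 | 2
  0 | 0 | 1 | 2 | 2 | 3
  1 | 1 | 2 | 3 | 3 | 4
  1 | 2 | 3 | 4 | 4 | 5
  1 | 2 | 3 | 4 | 5 | 6

giving w = (3, 4, 6, 1, 2, 5) via Δ²R.

|D(w)|=7, |Ess(w)|=2:

[(3, 2, 0), (3, 5, 2)]


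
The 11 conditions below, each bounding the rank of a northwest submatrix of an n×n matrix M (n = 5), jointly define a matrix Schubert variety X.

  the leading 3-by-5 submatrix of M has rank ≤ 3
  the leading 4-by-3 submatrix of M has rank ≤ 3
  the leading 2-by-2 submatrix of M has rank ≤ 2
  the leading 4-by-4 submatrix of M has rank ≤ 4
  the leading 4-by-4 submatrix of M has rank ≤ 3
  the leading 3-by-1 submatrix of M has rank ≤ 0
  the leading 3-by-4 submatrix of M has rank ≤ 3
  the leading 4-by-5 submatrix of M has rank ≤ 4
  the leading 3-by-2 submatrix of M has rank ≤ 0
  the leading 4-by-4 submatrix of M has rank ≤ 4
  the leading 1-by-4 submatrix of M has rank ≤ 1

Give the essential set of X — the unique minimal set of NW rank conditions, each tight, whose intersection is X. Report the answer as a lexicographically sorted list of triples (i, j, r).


Reconstructing r_w from the 11 given conditions:

  0 | 0 | 1 | 1 | 1
  0 | 0 | 1 | 2 | 2
  0 | 0 | 1 | 2 | 3
  1 | 1 | 2 | 3 | 4
  1 | 2 | 3 | 4 | 5

second differences of R give the permutation w = (3, 4, 5, 1, 2).

ℓ(w)=6; the 1 essential cell (i,j,r):

[(3, 2, 0)]


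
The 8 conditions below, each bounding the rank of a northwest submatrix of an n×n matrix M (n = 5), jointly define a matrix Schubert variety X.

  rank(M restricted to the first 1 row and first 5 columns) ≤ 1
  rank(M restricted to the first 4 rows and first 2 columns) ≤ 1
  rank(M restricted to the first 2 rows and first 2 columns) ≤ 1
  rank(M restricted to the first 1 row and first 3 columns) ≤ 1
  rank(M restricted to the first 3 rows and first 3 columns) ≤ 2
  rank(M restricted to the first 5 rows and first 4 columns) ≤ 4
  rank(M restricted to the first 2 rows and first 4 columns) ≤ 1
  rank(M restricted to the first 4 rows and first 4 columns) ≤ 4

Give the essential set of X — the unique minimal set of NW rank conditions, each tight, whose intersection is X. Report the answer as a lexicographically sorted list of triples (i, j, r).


Reconstructing r_w from the 8 given conditions:

  i=1: 1 1 1 1 1
  i=2: 1 1 1 1 2
  i=3: 1 1 2 2 3
  i=4: 1 1 2 3 4
  i=5: 1 2 3 4 5

giving w = (1, 5, 3, 4, 2) via Δ²R.

2 SE-corners of the 5-cell Rothe diagram give Ess(w):

[(2, 4, 1), (4, 2, 1)]
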